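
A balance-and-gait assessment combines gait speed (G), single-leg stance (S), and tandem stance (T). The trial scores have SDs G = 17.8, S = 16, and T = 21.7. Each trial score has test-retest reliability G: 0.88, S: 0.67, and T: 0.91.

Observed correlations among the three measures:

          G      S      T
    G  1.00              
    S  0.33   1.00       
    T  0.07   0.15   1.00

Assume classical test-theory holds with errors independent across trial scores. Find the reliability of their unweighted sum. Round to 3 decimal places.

Var(G+S+T) = 17.8² + 16² + 21.7² + 2·[17.8·16·0.33 + 17.8·21.7·0.07 + 16·21.7·0.15] = 1043.73 + 346.204 = 1389.93.
Because errors are independent across components, Cov(Tᵢ,Tⱼ) = Cov(Xᵢ,Xⱼ); the off-diagonal part of the true-score variance is the same as above.
True-score variance = [17.8²·0.88 + 16²·0.67 + 21.7²·0.91] + 346.204 = 878.849 + 346.204 = 1225.05.
Reliability = 1225.05 / 1389.93 = 0.881.

0.881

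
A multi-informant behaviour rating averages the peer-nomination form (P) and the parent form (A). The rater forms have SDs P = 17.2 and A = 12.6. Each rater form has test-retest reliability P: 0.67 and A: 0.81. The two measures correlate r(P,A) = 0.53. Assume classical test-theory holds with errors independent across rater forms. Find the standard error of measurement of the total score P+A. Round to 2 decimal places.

Var(total) = 454.6 + 229.723 = 684.323.
True-score variance = 326.808 + 229.723 = 556.532, so reliability = 0.8133.
Error variance = 684.323 − 556.532 = 127.792; SEM = √127.792 = 11.30.

11.30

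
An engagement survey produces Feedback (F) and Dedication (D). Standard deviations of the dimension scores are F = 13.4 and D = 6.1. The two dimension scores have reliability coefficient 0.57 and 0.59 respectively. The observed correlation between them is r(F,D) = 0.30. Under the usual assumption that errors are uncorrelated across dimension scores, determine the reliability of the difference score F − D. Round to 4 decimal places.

0.4487

Var(F−D) = 13.4² + 6.1² − 2·13.4·6.1·0.30 = 216.77 − 49.044 = 167.726.
Under uncorrelated errors the observed covariances equal the true-score covariances, so only the own-variance terms attenuate.
True-score variance = [13.4²·0.57 + 6.1²·0.59] − 49.044 = 124.303 − 49.044 = 75.2591.
Reliability = 75.2591 / 167.726 = 0.4487.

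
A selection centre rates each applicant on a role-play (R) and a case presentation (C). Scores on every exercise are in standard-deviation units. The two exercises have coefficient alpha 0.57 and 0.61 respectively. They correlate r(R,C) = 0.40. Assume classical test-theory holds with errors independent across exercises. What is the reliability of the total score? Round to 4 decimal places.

Var(R+C) = 2 + 2·[0.40] = 2 + 0.8 = 2.8.
Because errors are independent across components, Cov(Tᵢ,Tⱼ) = Cov(Xᵢ,Xⱼ); the off-diagonal part of the true-score variance is the same as above.
True-score variance = [0.57 + 0.61] + 0.8 = 1.18 + 0.8 = 1.98.
Reliability = 1.98 / 2.8 = 0.7071.

0.7071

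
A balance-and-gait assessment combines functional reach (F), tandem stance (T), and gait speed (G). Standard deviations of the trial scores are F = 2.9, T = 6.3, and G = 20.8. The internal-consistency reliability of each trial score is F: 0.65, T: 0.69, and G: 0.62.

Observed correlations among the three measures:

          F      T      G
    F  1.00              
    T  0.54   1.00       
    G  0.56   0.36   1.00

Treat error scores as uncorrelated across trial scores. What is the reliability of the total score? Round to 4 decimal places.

0.7288

Var(F+T+G) = 2.9² + 6.3² + 20.8² + 2·[2.9·6.3·0.54 + 2.9·20.8·0.56 + 6.3·20.8·0.36] = 480.74 + 181.639 = 662.379.
Because errors are independent across components, Cov(Tᵢ,Tⱼ) = Cov(Xᵢ,Xⱼ); the off-diagonal part of the true-score variance is the same as above.
True-score variance = [2.9²·0.65 + 6.3²·0.69 + 20.8²·0.62] + 181.639 = 301.089 + 181.639 = 482.728.
Reliability = 482.728 / 662.379 = 0.7288.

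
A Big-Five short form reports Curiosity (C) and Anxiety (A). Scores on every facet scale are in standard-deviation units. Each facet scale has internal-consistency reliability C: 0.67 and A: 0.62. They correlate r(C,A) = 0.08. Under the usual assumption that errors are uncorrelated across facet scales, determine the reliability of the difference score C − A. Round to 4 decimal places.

0.6141

Var(C−A) = 1 + 1 − 2·0.08 = 2 − 0.16 = 1.84.
Because errors are independent across components, Cov(Tᵢ,Tⱼ) = Cov(Xᵢ,Xⱼ); the off-diagonal part of the true-score variance is the same as above.
True-score variance = [0.67 + 0.62] − 0.16 = 1.29 − 0.16 = 1.13.
Reliability = 1.13 / 1.84 = 0.6141.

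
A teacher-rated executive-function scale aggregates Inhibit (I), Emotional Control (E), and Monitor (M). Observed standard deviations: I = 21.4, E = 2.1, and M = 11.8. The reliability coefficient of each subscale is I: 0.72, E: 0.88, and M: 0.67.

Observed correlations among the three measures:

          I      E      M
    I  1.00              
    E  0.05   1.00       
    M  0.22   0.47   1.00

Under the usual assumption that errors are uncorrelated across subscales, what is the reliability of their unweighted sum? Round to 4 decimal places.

Var(I+E+M) = 21.4² + 2.1² + 11.8² + 2·[21.4·2.1·0.05 + 21.4·11.8·0.22 + 2.1·11.8·0.47] = 601.61 + 138.896 = 740.506.
Under uncorrelated errors the observed covariances equal the true-score covariances, so only the own-variance terms attenuate.
True-score variance = [21.4²·0.72 + 2.1²·0.88 + 11.8²·0.67] + 138.896 = 426.903 + 138.896 = 565.799.
Reliability = 565.799 / 740.506 = 0.7641.

0.7641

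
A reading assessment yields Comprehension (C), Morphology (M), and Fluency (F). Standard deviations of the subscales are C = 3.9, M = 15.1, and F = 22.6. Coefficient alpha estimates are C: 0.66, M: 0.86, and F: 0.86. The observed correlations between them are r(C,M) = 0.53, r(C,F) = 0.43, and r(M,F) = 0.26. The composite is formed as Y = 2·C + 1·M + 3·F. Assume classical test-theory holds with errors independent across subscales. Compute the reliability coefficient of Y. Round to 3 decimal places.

0.884

Var(Y) = 2²·3.9² + 15.1² + 3²·22.6² + 2·[2·3.9·15.1·0.53 + 6·3.9·22.6·0.43 + 3·15.1·22.6·0.26] = 4885.69 + 1112.01 = 5997.7.
Because errors are independent across components, Cov(Tᵢ,Tⱼ) = Cov(Xᵢ,Xⱼ); the off-diagonal part of the true-score variance is the same as above.
True-score variance = [2²·3.9²·0.66 + 15.1²·0.86 + 3²·22.6²·0.86] + 1112.01 = 4189.53 + 1112.01 = 5301.54.
Reliability = 5301.54 / 5997.7 = 0.884.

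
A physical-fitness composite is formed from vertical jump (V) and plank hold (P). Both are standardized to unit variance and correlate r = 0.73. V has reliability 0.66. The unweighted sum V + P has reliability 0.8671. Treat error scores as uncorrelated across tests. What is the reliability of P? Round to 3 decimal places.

Var(V+P) = 2 + 2·0.73 = 3.460.
True-score variance = ρ_V + ρ_P + 2·0.73, so 0.8671 = (0.66 + ρ_P + 1.46) / 3.460.
ρ_P = 0.8671·3.460 − 0.66 − 1.46 = 0.880.

0.880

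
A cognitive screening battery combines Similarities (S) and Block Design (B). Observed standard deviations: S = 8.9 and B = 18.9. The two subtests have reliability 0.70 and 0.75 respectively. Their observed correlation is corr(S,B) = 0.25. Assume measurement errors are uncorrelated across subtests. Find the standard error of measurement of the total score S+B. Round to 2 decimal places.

10.63

Var(total) = 436.42 + 84.105 = 520.525.
True-score variance = 323.354 + 84.105 = 407.459, so reliability = 0.7828.
Error variance = 520.525 − 407.459 = 113.066; SEM = √113.066 = 10.63.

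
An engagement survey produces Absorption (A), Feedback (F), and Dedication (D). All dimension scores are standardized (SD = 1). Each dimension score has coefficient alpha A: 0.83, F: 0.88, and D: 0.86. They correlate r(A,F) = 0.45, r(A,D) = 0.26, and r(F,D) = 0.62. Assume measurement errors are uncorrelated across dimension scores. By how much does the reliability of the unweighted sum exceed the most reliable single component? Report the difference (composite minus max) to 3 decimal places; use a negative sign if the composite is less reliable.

0.044

Var(sum) = 3 + 2.66 = 5.66; true-score variance = 2.57 + 2.66 = 5.23; composite reliability = 0.9240.
Max component reliability = 0.8800.
Difference = 0.9240 − 0.8800 = 0.044.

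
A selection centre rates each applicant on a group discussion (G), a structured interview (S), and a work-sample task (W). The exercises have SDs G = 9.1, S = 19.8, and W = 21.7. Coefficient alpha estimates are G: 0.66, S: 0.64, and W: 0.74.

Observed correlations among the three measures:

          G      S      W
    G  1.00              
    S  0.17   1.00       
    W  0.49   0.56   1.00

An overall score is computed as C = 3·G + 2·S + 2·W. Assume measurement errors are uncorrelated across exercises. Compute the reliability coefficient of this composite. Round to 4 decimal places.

Var(C) = 3²·9.1² + 2²·19.8² + 2²·21.7² + 2·[6·9.1·19.8·0.17 + 6·9.1·21.7·0.49 + 4·19.8·21.7·0.56] = 4197.01 + 3453.57 = 7650.58.
With uncorrelated errors the cross-covariances are all true-score covariance, so they carry over unchanged; only the diagonal terms shrink to ρᵢσᵢ².
True-score variance = [3²·9.1²·0.66 + 2²·19.8²·0.64 + 2²·21.7²·0.74] + 3453.57 = 2889.35 + 3453.57 = 6342.92.
Reliability = 6342.92 / 7650.58 = 0.8291.

0.8291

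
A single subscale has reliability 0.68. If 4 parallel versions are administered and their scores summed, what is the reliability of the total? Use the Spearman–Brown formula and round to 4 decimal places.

0.8947

ρ_k = kρ / (1 + (k−1)ρ) = 4·0.68 / (1 + 3·0.68) = 2.720 / 3.040 = 0.8947.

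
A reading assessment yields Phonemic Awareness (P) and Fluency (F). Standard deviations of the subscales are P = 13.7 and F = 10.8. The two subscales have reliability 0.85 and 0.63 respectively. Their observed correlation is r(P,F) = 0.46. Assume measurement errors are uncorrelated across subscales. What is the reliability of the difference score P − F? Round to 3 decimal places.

Var(P−F) = 13.7² + 10.8² − 2·13.7·10.8·0.46 = 304.33 − 136.123 = 168.207.
With uncorrelated errors the cross-covariances are all true-score covariance, so they carry over unchanged; only the diagonal terms shrink to ρᵢσᵢ².
True-score variance = [13.7²·0.85 + 10.8²·0.63] − 136.123 = 233.02 − 136.123 = 96.8965.
Reliability = 96.8965 / 168.207 = 0.576.

0.576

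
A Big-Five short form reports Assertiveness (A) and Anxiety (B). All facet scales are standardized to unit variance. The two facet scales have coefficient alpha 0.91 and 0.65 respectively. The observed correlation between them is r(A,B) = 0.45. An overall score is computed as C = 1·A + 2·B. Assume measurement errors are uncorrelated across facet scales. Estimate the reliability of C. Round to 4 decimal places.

Var(C) = 1 + 2² + 2·[2·0.45] = 5 + 1.8 = 6.8.
With uncorrelated errors the cross-covariances are all true-score covariance, so they carry over unchanged; only the diagonal terms shrink to ρᵢσᵢ².
True-score variance = [0.91 + 2²·0.65] + 1.8 = 3.51 + 1.8 = 5.31.
Reliability = 5.31 / 6.8 = 0.7809.

0.7809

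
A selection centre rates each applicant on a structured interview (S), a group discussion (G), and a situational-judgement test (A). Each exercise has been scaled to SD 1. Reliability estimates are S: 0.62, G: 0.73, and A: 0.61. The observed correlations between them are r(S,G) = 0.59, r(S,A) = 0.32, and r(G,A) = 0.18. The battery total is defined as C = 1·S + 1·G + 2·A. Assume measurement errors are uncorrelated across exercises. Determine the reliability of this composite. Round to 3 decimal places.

0.759

Var(C) = 1 + 1 + 2² + 2·[0.59 + 2·0.32 + 2·0.18] = 6 + 3.18 = 9.18.
Because errors are independent across components, Cov(Tᵢ,Tⱼ) = Cov(Xᵢ,Xⱼ); the off-diagonal part of the true-score variance is the same as above.
True-score variance = [0.62 + 0.73 + 2²·0.61] + 3.18 = 3.79 + 3.18 = 6.97.
Reliability = 6.97 / 9.18 = 0.759.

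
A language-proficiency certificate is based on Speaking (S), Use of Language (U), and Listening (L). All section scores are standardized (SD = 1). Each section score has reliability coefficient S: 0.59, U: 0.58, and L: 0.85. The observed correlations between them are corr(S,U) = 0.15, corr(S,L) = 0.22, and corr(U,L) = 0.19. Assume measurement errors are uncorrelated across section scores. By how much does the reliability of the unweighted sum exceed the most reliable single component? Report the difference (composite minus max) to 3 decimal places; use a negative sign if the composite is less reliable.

-0.088

Var(sum) = 3 + 1.12 = 4.12; true-score variance = 2.02 + 1.12 = 3.14; composite reliability = 0.7621.
Max component reliability = 0.8500.
Difference = 0.7621 − 0.8500 = -0.088.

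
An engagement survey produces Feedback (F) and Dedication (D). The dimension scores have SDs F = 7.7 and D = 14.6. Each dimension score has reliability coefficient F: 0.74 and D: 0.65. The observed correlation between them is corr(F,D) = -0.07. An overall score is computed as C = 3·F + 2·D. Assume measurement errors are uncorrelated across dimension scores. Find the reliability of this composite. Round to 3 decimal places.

0.662

Var(C) = 3²·7.7² + 2²·14.6² + 2·[6·7.7·14.6·(-0.07)] = 1386.25 − 94.4328 = 1291.82.
Because errors are independent across components, Cov(Tᵢ,Tⱼ) = Cov(Xᵢ,Xⱼ); the off-diagonal part of the true-score variance is the same as above.
True-score variance = [3²·7.7²·0.74 + 2²·14.6²·0.65] − 94.4328 = 949.087 − 94.4328 = 854.655.
Reliability = 854.655 / 1291.82 = 0.662.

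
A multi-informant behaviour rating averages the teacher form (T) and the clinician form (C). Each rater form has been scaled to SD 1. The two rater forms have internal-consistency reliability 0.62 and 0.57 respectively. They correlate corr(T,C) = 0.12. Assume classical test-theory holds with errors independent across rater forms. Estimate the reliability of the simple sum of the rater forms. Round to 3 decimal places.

Var(T+C) = 2 + 2·[0.12] = 2 + 0.24 = 2.24.
Under uncorrelated errors the observed covariances equal the true-score covariances, so only the own-variance terms attenuate.
True-score variance = [0.62 + 0.57] + 0.24 = 1.19 + 0.24 = 1.43.
Reliability = 1.43 / 2.24 = 0.638.

0.638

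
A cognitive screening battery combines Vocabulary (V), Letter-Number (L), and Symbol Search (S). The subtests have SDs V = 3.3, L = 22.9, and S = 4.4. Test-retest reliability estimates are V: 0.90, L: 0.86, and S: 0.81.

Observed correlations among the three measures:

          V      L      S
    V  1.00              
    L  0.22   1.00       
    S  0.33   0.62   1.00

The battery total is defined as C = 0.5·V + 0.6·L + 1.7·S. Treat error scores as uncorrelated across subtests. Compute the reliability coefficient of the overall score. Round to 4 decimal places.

0.9050

Var(C) = 0.5²·3.3² + 0.6²·22.9² + 1.7²·4.4² + 2·[0.3·3.3·22.9·0.22 + 0.85·3.3·4.4·0.33 + 1.02·22.9·4.4·0.62] = 247.46 + 145.562 = 393.023.
Under uncorrelated errors the observed covariances equal the true-score covariances, so only the own-variance terms attenuate.
True-score variance = [0.5²·3.3²·0.90 + 0.6²·22.9²·0.86 + 1.7²·4.4²·0.81] + 145.562 = 210.127 + 145.562 = 355.69.
Reliability = 355.69 / 393.023 = 0.9050.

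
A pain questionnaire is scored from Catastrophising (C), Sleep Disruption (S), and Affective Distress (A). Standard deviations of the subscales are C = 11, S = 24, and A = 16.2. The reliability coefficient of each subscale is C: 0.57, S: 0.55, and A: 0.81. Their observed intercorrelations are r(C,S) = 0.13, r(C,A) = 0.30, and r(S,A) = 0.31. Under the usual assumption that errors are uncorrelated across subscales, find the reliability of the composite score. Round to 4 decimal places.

Var(C+S+A) = 11² + 24² + 16.2² + 2·[11·24·0.13 + 11·16.2·0.30 + 24·16.2·0.31] = 959.44 + 416.616 = 1376.06.
Under uncorrelated errors the observed covariances equal the true-score covariances, so only the own-variance terms attenuate.
True-score variance = [11²·0.57 + 24²·0.55 + 16.2²·0.81] + 416.616 = 598.346 + 416.616 = 1014.96.
Reliability = 1014.96 / 1376.06 = 0.7376.

0.7376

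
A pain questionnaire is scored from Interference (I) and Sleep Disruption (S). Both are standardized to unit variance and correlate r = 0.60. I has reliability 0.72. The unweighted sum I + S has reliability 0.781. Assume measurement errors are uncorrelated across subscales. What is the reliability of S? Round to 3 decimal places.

0.579

Var(I+S) = 2 + 2·0.60 = 3.200.
True-score variance = ρ_I + ρ_S + 2·0.60, so 0.781 = (0.72 + ρ_S + 1.20) / 3.200.
ρ_S = 0.781·3.200 − 0.72 − 1.20 = 0.579.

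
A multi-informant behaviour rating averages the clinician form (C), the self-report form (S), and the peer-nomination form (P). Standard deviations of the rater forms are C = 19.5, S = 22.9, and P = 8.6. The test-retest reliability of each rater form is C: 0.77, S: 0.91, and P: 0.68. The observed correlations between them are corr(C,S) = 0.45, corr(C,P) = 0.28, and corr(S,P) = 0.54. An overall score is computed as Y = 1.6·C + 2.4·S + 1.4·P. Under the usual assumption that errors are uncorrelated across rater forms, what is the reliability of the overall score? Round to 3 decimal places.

0.918

Var(Y) = 1.6²·19.5² + 2.4²·22.9² + 1.4²·8.6² + 2·[3.84·19.5·22.9·0.45 + 2.24·19.5·8.6·0.28 + 3.36·22.9·8.6·0.54] = 4139 + 2468.3 = 6607.3.
Under uncorrelated errors the observed covariances equal the true-score covariances, so only the own-variance terms attenuate.
True-score variance = [1.6²·19.5²·0.77 + 2.4²·22.9²·0.91 + 1.4²·8.6²·0.68] + 2468.3 = 3596.87 + 2468.3 = 6065.17.
Reliability = 6065.17 / 6607.3 = 0.918.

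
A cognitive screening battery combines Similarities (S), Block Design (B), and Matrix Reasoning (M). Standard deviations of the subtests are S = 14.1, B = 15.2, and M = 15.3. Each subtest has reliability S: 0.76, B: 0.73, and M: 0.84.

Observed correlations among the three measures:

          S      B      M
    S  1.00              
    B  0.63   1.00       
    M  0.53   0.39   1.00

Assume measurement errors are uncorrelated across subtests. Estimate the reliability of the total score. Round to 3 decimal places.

0.890

Var(S+B+M) = 14.1² + 15.2² + 15.3² + 2·[14.1·15.2·0.63 + 14.1·15.3·0.53 + 15.2·15.3·0.39] = 663.94 + 680.114 = 1344.05.
Under uncorrelated errors the observed covariances equal the true-score covariances, so only the own-variance terms attenuate.
True-score variance = [14.1²·0.76 + 15.2²·0.73 + 15.3²·0.84] + 680.114 = 516.39 + 680.114 = 1196.5.
Reliability = 1196.5 / 1344.05 = 0.890.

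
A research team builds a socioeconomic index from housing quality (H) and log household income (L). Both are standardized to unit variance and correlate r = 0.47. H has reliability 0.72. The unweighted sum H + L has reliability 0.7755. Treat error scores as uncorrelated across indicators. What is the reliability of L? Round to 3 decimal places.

Var(H+L) = 2 + 2·0.47 = 2.940.
True-score variance = ρ_H + ρ_L + 2·0.47, so 0.7755 = (0.72 + ρ_L + 0.94) / 2.940.
ρ_L = 0.7755·2.940 − 0.72 − 0.94 = 0.620.

0.620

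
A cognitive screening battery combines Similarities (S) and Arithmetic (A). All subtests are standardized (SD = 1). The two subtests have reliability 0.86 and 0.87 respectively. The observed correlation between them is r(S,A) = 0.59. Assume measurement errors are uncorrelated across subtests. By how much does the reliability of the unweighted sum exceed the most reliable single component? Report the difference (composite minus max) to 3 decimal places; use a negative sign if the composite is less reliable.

Var(sum) = 2 + 1.18 = 3.18; true-score variance = 1.73 + 1.18 = 2.91; composite reliability = 0.9151.
Max component reliability = 0.8700.
Difference = 0.9151 − 0.8700 = 0.045.

0.045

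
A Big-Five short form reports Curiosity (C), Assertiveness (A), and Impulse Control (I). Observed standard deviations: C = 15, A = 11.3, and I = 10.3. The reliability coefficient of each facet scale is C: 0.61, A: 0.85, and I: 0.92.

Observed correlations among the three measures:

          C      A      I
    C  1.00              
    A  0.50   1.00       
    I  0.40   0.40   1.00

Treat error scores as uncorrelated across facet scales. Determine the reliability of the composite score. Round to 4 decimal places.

0.8634

Var(C+A+I) = 15² + 11.3² + 10.3² + 2·[15·11.3·0.50 + 15·10.3·0.40 + 11.3·10.3·0.40] = 458.78 + 386.212 = 844.992.
With uncorrelated errors the cross-covariances are all true-score covariance, so they carry over unchanged; only the diagonal terms shrink to ρᵢσᵢ².
True-score variance = [15²·0.61 + 11.3²·0.85 + 10.3²·0.92] + 386.212 = 343.389 + 386.212 = 729.601.
Reliability = 729.601 / 844.992 = 0.8634.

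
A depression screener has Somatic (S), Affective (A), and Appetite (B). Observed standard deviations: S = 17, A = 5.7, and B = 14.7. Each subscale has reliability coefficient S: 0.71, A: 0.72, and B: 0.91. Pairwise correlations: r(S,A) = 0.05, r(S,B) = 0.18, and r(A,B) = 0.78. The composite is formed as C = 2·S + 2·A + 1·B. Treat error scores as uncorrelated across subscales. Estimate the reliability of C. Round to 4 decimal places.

Var(C) = 2²·17² + 2²·5.7² + 14.7² + 2·[4·17·5.7·0.05 + 2·17·14.7·0.18 + 2·5.7·14.7·0.78] = 1502.05 + 480.113 = 1982.16.
Because errors are independent across components, Cov(Tᵢ,Tⱼ) = Cov(Xᵢ,Xⱼ); the off-diagonal part of the true-score variance is the same as above.
True-score variance = [2²·17²·0.71 + 2²·5.7²·0.72 + 14.7²·0.91] + 480.113 = 1110.97 + 480.113 = 1591.09.
Reliability = 1591.09 / 1982.16 = 0.8027.

0.8027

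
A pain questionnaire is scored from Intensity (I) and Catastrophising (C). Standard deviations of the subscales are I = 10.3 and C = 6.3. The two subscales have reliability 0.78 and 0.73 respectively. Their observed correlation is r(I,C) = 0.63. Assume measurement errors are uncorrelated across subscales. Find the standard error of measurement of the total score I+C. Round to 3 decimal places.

5.836

Var(total) = 145.78 + 81.7614 = 227.541.
True-score variance = 111.724 + 81.7614 = 193.485, so reliability = 0.8503.
Error variance = 227.541 − 193.485 = 34.0561; SEM = √34.0561 = 5.836.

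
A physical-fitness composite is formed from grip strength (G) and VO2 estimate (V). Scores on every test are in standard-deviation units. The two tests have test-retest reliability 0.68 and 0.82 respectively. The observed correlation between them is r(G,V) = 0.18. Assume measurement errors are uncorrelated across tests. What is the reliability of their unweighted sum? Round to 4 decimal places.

0.7881

Var(G+V) = 2 + 2·[0.18] = 2 + 0.36 = 2.36.
Because errors are independent across components, Cov(Tᵢ,Tⱼ) = Cov(Xᵢ,Xⱼ); the off-diagonal part of the true-score variance is the same as above.
True-score variance = [0.68 + 0.82] + 0.36 = 1.5 + 0.36 = 1.86.
Reliability = 1.86 / 2.36 = 0.7881.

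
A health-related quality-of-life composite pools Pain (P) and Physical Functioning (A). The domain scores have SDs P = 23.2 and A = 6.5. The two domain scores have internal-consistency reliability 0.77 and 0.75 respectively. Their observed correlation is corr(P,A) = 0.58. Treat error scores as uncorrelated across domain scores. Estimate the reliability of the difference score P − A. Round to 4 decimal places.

0.6687

Var(P−A) = 23.2² + 6.5² − 2·23.2·6.5·0.58 = 580.49 − 174.928 = 405.562.
Under uncorrelated errors the observed covariances equal the true-score covariances, so only the own-variance terms attenuate.
True-score variance = [23.2²·0.77 + 6.5²·0.75] − 174.928 = 446.132 − 174.928 = 271.204.
Reliability = 271.204 / 405.562 = 0.6687.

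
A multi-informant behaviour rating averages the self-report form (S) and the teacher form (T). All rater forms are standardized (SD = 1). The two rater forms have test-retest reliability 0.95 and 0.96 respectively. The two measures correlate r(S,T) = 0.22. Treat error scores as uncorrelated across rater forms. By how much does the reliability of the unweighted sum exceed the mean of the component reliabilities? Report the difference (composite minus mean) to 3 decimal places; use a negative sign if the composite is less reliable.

0.008

Var(sum) = 2 + 0.44 = 2.44; true-score variance = 1.91 + 0.44 = 2.35; composite reliability = 0.9631.
Mean component reliability = 0.9550.
Difference = 0.9631 − 0.9550 = 0.008.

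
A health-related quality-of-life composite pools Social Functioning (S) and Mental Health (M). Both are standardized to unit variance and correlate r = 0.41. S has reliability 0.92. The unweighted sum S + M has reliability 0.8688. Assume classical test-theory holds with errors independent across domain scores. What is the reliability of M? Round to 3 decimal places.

0.710

Var(S+M) = 2 + 2·0.41 = 2.820.
True-score variance = ρ_S + ρ_M + 2·0.41, so 0.8688 = (0.92 + ρ_M + 0.82) / 2.820.
ρ_M = 0.8688·2.820 − 0.92 − 0.82 = 0.710.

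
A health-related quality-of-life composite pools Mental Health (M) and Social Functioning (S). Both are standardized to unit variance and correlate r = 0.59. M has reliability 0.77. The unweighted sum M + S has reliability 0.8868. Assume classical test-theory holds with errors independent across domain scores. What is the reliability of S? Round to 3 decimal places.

0.870

Var(M+S) = 2 + 2·0.59 = 3.180.
True-score variance = ρ_M + ρ_S + 2·0.59, so 0.8868 = (0.77 + ρ_S + 1.18) / 3.180.
ρ_S = 0.8868·3.180 − 0.77 − 1.18 = 0.870.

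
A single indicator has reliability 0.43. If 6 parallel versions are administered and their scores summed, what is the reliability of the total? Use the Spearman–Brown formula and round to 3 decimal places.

0.819

ρ_k = kρ / (1 + (k−1)ρ) = 6·0.43 / (1 + 5·0.43) = 2.580 / 3.150 = 0.819.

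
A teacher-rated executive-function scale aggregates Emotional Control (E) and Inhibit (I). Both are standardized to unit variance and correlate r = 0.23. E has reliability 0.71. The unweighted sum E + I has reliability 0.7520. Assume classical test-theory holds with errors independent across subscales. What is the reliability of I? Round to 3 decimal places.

Var(E+I) = 2 + 2·0.23 = 2.460.
True-score variance = ρ_E + ρ_I + 2·0.23, so 0.7520 = (0.71 + ρ_I + 0.46) / 2.460.
ρ_I = 0.7520·2.460 − 0.71 − 0.46 = 0.680.

0.680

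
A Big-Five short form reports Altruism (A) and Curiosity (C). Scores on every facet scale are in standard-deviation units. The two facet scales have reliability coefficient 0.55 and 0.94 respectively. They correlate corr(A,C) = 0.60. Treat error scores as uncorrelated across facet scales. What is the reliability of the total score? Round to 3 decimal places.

Var(A+C) = 2 + 2·[0.60] = 2 + 1.2 = 3.2.
Because errors are independent across components, Cov(Tᵢ,Tⱼ) = Cov(Xᵢ,Xⱼ); the off-diagonal part of the true-score variance is the same as above.
True-score variance = [0.55 + 0.94] + 1.2 = 1.49 + 1.2 = 2.69.
Reliability = 2.69 / 3.2 = 0.841.

0.841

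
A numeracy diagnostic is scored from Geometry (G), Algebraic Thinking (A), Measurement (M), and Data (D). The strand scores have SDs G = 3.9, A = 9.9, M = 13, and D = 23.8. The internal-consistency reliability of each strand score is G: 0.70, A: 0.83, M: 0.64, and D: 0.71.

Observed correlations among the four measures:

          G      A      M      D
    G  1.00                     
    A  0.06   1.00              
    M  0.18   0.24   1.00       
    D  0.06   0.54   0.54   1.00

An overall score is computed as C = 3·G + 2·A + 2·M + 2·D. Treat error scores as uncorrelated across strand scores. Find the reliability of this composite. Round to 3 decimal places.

0.839

Var(C) = 3²·3.9² + 2²·9.9² + 2²·13² + 2²·23.8² + 2·[6·3.9·9.9·0.06 + 6·3.9·13·0.18 + 6·3.9·23.8·0.06 + 4·9.9·13·0.24 + 4·9.9·23.8·0.54 + 4·13·23.8·0.54] = 3470.69 + 2805.73 = 6276.42.
Under uncorrelated errors the observed covariances equal the true-score covariances, so only the own-variance terms attenuate.
True-score variance = [3²·3.9²·0.70 + 2²·9.9²·0.83 + 2²·13²·0.64 + 2²·23.8²·0.71] + 2805.73 = 2462.55 + 2805.73 = 5268.28.
Reliability = 5268.28 / 6276.42 = 0.839.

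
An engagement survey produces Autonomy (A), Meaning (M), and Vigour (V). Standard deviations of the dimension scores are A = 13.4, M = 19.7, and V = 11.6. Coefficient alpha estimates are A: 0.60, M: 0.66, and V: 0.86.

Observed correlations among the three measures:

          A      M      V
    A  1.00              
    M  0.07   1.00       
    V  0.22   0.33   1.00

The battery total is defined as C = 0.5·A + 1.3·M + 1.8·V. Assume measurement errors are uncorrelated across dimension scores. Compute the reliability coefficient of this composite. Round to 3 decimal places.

0.808

Var(C) = 0.5²·13.4² + 1.3²·19.7² + 1.8²·11.6² + 2·[0.65·13.4·19.7·0.07 + 0.9·13.4·11.6·0.22 + 2.34·19.7·11.6·0.33] = 1136.74 + 438.503 = 1575.24.
With uncorrelated errors the cross-covariances are all true-score covariance, so they carry over unchanged; only the diagonal terms shrink to ρᵢσᵢ².
True-score variance = [0.5²·13.4²·0.60 + 1.3²·19.7²·0.66 + 1.8²·11.6²·0.86] + 438.503 = 834.748 + 438.503 = 1273.25.
Reliability = 1273.25 / 1575.24 = 0.808.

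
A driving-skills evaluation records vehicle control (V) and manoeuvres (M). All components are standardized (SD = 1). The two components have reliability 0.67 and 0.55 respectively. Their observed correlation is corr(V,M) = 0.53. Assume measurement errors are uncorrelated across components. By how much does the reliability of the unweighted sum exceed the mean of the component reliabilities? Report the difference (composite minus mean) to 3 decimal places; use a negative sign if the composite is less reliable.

Var(sum) = 2 + 1.06 = 3.06; true-score variance = 1.22 + 1.06 = 2.28; composite reliability = 0.7451.
Mean component reliability = 0.6100.
Difference = 0.7451 − 0.6100 = 0.135.

0.135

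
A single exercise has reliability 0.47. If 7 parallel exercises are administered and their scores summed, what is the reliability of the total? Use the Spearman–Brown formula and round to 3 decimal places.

0.861

ρ_k = kρ / (1 + (k−1)ρ) = 7·0.47 / (1 + 6·0.47) = 3.290 / 3.820 = 0.861.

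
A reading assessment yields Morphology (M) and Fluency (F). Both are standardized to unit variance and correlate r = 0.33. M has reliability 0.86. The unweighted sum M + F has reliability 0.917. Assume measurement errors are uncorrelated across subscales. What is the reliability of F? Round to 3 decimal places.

Var(M+F) = 2 + 2·0.33 = 2.660.
True-score variance = ρ_M + ρ_F + 2·0.33, so 0.917 = (0.86 + ρ_F + 0.66) / 2.660.
ρ_F = 0.917·2.660 − 0.86 − 0.66 = 0.919.

0.919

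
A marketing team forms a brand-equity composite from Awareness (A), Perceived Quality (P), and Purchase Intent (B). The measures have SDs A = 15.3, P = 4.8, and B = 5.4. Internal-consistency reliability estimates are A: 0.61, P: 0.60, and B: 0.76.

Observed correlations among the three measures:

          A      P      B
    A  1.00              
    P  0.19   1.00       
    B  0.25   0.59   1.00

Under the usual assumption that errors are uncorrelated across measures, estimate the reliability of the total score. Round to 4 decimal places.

Var(A+P+B) = 15.3² + 4.8² + 5.4² + 2·[15.3·4.8·0.19 + 15.3·5.4·0.25 + 4.8·5.4·0.59] = 286.29 + 99.8028 = 386.093.
Under uncorrelated errors the observed covariances equal the true-score covariances, so only the own-variance terms attenuate.
True-score variance = [15.3²·0.61 + 4.8²·0.60 + 5.4²·0.76] + 99.8028 = 178.781 + 99.8028 = 278.583.
Reliability = 278.583 / 386.093 = 0.7215.

0.7215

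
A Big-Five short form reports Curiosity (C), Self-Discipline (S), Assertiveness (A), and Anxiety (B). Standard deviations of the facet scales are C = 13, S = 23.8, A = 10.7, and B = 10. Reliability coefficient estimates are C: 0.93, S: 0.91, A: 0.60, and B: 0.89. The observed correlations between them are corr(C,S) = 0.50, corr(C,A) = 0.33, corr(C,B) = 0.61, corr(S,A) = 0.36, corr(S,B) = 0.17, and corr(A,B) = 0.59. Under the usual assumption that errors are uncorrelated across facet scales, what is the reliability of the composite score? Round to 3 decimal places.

0.937

Var(C+S+A+B) = 13² + 23.8² + 10.7² + 10² + 2·[13·23.8·0.50 + 13·10.7·0.33 + 13·10·0.61 + 23.8·10.7·0.36 + 23.8·10·0.17 + 10.7·10·0.59] = 949.93 + 950.341 = 1900.27.
With uncorrelated errors the cross-covariances are all true-score covariance, so they carry over unchanged; only the diagonal terms shrink to ρᵢσᵢ².
True-score variance = [13²·0.93 + 23.8²·0.91 + 10.7²·0.60 + 10²·0.89] + 950.341 = 830.324 + 950.341 = 1780.67.
Reliability = 1780.67 / 1900.27 = 0.937.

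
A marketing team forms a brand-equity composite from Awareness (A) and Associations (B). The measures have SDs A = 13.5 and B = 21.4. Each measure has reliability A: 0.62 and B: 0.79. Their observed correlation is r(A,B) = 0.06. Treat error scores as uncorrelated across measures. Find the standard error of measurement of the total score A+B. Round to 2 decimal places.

12.86

Var(total) = 640.21 + 34.668 = 674.878.
True-score variance = 474.783 + 34.668 = 509.451, so reliability = 0.7549.
Error variance = 674.878 − 509.451 = 165.427; SEM = √165.427 = 12.86.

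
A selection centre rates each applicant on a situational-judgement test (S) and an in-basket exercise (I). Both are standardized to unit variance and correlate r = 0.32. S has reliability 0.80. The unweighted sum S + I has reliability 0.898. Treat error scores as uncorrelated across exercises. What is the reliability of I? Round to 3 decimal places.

Var(S+I) = 2 + 2·0.32 = 2.640.
True-score variance = ρ_S + ρ_I + 2·0.32, so 0.898 = (0.80 + ρ_I + 0.64) / 2.640.
ρ_I = 0.898·2.640 − 0.80 − 0.64 = 0.931.

0.931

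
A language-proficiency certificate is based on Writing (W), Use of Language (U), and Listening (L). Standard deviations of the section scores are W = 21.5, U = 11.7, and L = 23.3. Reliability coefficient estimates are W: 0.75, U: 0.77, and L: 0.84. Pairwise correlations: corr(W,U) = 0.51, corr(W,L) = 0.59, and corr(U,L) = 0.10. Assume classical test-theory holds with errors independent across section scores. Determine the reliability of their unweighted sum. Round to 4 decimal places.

Var(W+U+L) = 21.5² + 11.7² + 23.3² + 2·[21.5·11.7·0.51 + 21.5·23.3·0.59 + 11.7·23.3·0.10] = 1142.03 + 902.224 = 2044.25.
Because errors are independent across components, Cov(Tᵢ,Tⱼ) = Cov(Xᵢ,Xⱼ); the off-diagonal part of the true-score variance is the same as above.
True-score variance = [21.5²·0.75 + 11.7²·0.77 + 23.3²·0.84] + 902.224 = 908.12 + 902.224 = 1810.34.
Reliability = 1810.34 / 2044.25 = 0.8856.

0.8856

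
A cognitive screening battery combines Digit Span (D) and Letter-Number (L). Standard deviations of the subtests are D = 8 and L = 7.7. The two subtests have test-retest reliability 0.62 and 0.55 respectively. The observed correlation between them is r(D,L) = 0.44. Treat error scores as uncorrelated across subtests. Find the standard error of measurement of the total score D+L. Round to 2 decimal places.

Var(total) = 123.29 + 54.208 = 177.498.
True-score variance = 72.2895 + 54.208 = 126.498, so reliability = 0.7127.
Error variance = 177.498 − 126.498 = 51.0005; SEM = √51.0005 = 7.14.

7.14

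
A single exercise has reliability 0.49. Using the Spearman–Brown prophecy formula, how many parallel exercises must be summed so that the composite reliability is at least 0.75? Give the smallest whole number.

4

k ≥ ρ*(1−ρ₁)/(ρ₁(1−ρ*)) = 0.75·0.51 / (0.49·0.25) = 3.122.
Smallest integer k = 4.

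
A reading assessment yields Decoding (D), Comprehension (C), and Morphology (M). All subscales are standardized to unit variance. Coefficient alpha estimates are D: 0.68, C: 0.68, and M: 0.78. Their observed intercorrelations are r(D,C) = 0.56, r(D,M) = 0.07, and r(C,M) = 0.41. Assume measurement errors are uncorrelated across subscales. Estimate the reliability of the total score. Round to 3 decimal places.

Var(D+C+M) = 3 + 2·[0.56 + 0.07 + 0.41] = 3 + 2.08 = 5.08.
With uncorrelated errors the cross-covariances are all true-score covariance, so they carry over unchanged; only the diagonal terms shrink to ρᵢσᵢ².
True-score variance = [0.68 + 0.68 + 0.78] + 2.08 = 2.14 + 2.08 = 4.22.
Reliability = 4.22 / 5.08 = 0.831.

0.831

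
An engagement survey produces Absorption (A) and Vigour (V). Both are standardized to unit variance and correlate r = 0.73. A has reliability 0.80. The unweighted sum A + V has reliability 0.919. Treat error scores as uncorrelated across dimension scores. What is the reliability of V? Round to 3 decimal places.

Var(A+V) = 2 + 2·0.73 = 3.460.
True-score variance = ρ_A + ρ_V + 2·0.73, so 0.919 = (0.80 + ρ_V + 1.46) / 3.460.
ρ_V = 0.919·3.460 − 0.80 − 1.46 = 0.920.

0.920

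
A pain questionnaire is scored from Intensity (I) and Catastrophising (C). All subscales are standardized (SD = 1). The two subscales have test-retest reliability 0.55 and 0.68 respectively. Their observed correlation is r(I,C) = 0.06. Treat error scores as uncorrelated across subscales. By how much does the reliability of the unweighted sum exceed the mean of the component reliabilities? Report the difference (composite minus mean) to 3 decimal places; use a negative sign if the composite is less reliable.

Var(sum) = 2 + 0.12 = 2.12; true-score variance = 1.23 + 0.12 = 1.35; composite reliability = 0.6368.
Mean component reliability = 0.6150.
Difference = 0.6368 − 0.6150 = 0.022.

0.022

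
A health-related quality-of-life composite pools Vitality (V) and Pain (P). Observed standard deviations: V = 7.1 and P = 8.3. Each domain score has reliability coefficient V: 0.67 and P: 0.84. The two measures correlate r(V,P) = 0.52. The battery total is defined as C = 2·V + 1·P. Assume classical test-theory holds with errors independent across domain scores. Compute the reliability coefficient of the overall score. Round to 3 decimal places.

Var(C) = 2²·7.1² + 8.3² + 2·[2·7.1·8.3·0.52] = 270.53 + 122.574 = 393.104.
Under uncorrelated errors the observed covariances equal the true-score covariances, so only the own-variance terms attenuate.
True-score variance = [2²·7.1²·0.67 + 8.3²·0.84] + 122.574 = 192.966 + 122.574 = 315.541.
Reliability = 315.541 / 393.104 = 0.803.

0.803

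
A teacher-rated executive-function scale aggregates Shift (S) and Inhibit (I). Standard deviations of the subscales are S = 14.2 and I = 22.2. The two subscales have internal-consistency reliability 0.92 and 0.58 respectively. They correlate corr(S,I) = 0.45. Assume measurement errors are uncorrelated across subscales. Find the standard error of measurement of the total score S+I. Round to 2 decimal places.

Var(total) = 694.48 + 283.716 = 978.196.
True-score variance = 471.356 + 283.716 = 755.072, so reliability = 0.7719.
Error variance = 978.196 − 755.072 = 223.124; SEM = √223.124 = 14.94.

14.94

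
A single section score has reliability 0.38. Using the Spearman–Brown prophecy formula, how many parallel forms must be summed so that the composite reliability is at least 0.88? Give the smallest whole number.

12

k ≥ ρ*(1−ρ₁)/(ρ₁(1−ρ*)) = 0.88·0.62 / (0.38·0.12) = 11.965.
Smallest integer k = 12.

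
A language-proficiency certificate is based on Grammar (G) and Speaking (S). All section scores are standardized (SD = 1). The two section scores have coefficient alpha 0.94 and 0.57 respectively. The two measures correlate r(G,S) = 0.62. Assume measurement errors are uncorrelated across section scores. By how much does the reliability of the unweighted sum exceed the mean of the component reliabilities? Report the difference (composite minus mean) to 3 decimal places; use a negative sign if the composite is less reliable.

0.094

Var(sum) = 2 + 1.24 = 3.24; true-score variance = 1.51 + 1.24 = 2.75; composite reliability = 0.8488.
Mean component reliability = 0.7550.
Difference = 0.8488 − 0.7550 = 0.094.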